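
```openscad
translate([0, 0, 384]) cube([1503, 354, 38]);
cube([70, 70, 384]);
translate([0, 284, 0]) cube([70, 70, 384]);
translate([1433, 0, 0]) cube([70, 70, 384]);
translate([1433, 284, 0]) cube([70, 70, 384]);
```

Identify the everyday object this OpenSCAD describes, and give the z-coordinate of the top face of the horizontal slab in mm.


A bench. The seat-top height is 422 mm.

A long slab on four corner posts — a bench. The slab sits at z = 384 with thickness 38, so the top is 384 + 38 = 422 mm.


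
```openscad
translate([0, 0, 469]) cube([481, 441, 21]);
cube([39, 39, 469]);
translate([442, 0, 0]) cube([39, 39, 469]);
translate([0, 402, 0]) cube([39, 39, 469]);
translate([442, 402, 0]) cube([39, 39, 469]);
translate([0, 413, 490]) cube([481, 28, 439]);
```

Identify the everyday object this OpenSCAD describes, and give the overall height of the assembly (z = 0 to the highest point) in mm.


A chair. The overall height is 929 mm.

A slab on four corner posts with a tall panel at the back — a chair. The seat slab sits at z = 469 with thickness 21, and the 439 mm backrest starts at the seat top, so the overall height is 469 + 21 + 439 = 929 mm.


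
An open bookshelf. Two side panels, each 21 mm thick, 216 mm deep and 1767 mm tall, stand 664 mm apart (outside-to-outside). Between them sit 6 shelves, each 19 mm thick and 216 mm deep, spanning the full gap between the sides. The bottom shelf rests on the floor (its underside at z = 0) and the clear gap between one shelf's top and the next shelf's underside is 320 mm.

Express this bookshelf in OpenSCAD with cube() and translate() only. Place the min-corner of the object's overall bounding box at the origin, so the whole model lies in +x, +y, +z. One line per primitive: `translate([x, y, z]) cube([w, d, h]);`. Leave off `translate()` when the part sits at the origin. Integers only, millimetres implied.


cube([21, 216, 1767]);
translate([643, 0, 0]) cube([21, 216, 1767]);
translate([21, 0, 0]) cube([622, 216, 19]);
translate([21, 0, 339]) cube([622, 216, 19]);
translate([21, 0, 678]) cube([622, 216, 19]);
translate([21, 0, 1017]) cube([622, 216, 19]);
translate([21, 0, 1356]) cube([622, 216, 19]);
translate([21, 0, 1695]) cube([622, 216, 19]);


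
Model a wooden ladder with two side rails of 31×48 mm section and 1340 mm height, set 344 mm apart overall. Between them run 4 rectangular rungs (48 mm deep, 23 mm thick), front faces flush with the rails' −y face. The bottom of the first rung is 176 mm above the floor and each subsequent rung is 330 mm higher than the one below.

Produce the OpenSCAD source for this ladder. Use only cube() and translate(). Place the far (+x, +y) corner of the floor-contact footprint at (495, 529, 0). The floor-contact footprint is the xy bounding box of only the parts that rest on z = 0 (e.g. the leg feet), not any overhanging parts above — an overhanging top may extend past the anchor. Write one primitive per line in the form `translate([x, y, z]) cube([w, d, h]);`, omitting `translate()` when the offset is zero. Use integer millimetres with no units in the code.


translate([151, 481, 0]) cube([31, 48, 1340]);
translate([464, 481, 0]) cube([31, 48, 1340]);
translate([182, 481, 176]) cube([282, 48, 23]);
translate([182, 481, 506]) cube([282, 48, 23]);
translate([182, 481, 836]) cube([282, 48, 23]);
translate([182, 481, 1166]) cube([282, 48, 23]);


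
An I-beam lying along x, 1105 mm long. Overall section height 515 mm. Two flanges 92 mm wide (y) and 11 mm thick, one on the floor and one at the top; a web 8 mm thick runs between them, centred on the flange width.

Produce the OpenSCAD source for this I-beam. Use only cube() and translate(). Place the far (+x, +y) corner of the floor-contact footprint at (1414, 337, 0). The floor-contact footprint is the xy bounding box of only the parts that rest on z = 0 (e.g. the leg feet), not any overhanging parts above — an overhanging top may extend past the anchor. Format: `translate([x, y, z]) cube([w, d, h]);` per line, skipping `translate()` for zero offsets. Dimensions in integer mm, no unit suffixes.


translate([309, 245, 0]) cube([1105, 92, 11]);
translate([309, 287, 11]) cube([1105, 8, 493]);
translate([309, 245, 504]) cube([1105, 92, 11]);


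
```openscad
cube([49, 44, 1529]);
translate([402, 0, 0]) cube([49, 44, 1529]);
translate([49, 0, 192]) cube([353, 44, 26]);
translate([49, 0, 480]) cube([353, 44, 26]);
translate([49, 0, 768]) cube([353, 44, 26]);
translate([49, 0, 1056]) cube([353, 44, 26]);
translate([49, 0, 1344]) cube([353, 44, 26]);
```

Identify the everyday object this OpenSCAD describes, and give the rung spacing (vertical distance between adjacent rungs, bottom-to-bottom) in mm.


A ladder. The rung spacing is 288 mm.

Two tall 49×44 posts with 5 short bars between them — a ladder. Adjacent rungs sit at z = 192 and z = 480, so the spacing is 480 − 192 = 288 mm.


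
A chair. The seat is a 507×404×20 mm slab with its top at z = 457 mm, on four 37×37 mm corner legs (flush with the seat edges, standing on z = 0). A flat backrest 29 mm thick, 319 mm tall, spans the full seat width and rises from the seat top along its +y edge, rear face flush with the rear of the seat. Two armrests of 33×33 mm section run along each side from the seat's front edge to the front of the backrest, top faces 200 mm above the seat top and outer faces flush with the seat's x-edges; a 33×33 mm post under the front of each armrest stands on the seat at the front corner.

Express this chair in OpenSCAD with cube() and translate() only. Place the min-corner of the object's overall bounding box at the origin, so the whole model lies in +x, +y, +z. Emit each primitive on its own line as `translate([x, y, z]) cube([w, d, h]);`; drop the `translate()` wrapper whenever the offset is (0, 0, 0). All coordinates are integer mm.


translate([0, 0, 437]) cube([507, 404, 20]);
cube([37, 37, 437]);
translate([470, 0, 0]) cube([37, 37, 437]);
translate([0, 367, 0]) cube([37, 37, 437]);
translate([470, 367, 0]) cube([37, 37, 437]);
translate([0, 375, 457]) cube([507, 29, 319]);
translate([0, 0, 624]) cube([33, 375, 33]);
translate([474, 0, 624]) cube([33, 375, 33]);
translate([0, 0, 457]) cube([33, 33, 167]);
translate([474, 0, 457]) cube([33, 33, 167]);


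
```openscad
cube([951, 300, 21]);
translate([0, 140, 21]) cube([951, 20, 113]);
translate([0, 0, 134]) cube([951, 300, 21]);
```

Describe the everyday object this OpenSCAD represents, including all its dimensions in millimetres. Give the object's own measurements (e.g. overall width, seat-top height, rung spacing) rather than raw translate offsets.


An I-beam lying along x, 951 mm long. Overall section height 155 mm. Two flanges 300 mm wide (y) and 21 mm thick, one on the floor and one at the top; a web 20 mm thick runs between them, centred on the flange width.


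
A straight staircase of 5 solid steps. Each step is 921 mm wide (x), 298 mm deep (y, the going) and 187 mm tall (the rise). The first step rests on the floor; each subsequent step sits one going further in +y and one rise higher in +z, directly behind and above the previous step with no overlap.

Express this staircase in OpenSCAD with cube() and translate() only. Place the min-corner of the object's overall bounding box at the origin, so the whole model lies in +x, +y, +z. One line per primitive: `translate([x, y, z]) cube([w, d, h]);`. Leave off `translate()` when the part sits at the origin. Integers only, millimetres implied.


cube([921, 298, 187]);
translate([0, 298, 187]) cube([921, 298, 187]);
translate([0, 596, 374]) cube([921, 298, 187]);
translate([0, 894, 561]) cube([921, 298, 187]);
translate([0, 1192, 748]) cube([921, 298, 187]);


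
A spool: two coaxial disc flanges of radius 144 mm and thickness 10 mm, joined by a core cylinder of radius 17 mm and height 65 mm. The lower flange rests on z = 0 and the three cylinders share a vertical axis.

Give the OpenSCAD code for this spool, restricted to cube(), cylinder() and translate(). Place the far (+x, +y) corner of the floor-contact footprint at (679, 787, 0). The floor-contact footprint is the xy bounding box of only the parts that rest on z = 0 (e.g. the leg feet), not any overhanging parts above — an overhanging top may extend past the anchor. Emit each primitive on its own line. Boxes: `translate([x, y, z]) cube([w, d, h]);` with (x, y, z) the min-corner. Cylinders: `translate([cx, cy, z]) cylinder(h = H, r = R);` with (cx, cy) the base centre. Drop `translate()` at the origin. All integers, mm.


translate([535, 643, 0]) cylinder(h = 10, r = 144);
translate([535, 643, 10]) cylinder(h = 65, r = 17);
translate([535, 643, 75]) cylinder(h = 10, r = 144);


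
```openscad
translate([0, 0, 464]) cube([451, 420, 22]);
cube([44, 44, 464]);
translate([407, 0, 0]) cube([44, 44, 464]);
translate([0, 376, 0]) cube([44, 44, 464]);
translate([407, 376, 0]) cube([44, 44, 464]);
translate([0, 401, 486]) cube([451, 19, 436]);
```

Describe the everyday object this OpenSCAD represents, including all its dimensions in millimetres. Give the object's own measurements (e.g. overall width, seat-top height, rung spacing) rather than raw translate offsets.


A chair. The seat is a 451×420×22 mm slab with its top at z = 486 mm, on four 44×44 mm corner legs (flush with the seat edges, standing on z = 0). A flat backrest 19 mm thick, 436 mm tall, spans the full seat width and rises from the seat top along its +y edge, rear face flush with the rear of the seat.


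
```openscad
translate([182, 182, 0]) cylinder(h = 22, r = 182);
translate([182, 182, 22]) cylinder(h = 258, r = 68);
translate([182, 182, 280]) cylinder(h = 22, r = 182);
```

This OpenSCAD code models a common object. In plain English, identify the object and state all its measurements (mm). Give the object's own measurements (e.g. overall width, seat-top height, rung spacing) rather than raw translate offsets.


A spool: two coaxial disc flanges of radius 182 mm and thickness 22 mm, joined by a core cylinder of radius 68 mm and height 258 mm. The lower flange rests on z = 0 and the three cylinders share a vertical axis.


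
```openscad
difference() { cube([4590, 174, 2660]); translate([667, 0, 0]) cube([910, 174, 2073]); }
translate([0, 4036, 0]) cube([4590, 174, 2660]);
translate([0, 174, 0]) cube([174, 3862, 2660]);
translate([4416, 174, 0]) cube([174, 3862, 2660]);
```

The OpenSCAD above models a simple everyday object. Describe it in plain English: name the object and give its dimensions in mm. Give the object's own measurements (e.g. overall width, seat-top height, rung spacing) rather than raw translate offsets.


A single room: four walls, each 2660 mm tall and 174 mm thick, enclosing an outside footprint 4590×4210 mm (x × y), no floor or roof. The front and back walls (−y and +y sides) run the full x-width; the side walls fit between their inner faces. A door opening 910 mm wide and 2073 mm tall is cut through the front wall from the floor up, its −x edge 667 mm from the wall's −x end.


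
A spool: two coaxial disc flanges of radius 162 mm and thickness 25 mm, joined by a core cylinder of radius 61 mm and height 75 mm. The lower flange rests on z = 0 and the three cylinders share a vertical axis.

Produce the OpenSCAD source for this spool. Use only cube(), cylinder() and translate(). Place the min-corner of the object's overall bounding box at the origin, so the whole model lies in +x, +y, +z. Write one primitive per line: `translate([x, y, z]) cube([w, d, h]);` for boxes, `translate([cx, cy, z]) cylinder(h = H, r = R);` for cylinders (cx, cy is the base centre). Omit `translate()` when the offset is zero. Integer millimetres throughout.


translate([162, 162, 0]) cylinder(h = 25, r = 162);
translate([162, 162, 25]) cylinder(h = 75, r = 61);
translate([162, 162, 100]) cylinder(h = 25, r = 162);


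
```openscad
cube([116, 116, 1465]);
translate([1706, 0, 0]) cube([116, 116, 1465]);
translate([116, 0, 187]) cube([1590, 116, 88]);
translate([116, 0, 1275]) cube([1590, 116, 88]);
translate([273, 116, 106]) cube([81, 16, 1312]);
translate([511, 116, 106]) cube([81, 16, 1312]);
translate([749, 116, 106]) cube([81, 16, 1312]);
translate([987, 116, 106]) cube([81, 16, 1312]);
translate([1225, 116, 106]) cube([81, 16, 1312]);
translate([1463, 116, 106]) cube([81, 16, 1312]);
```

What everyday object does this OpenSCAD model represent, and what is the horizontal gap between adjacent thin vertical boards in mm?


A fence section. The picket gap is 157 mm.

Two posts, two rails, 6 pickets — a fence section. Span 1590 mm holds 6 pickets of 81 mm with 7 equal gaps: ⌊(1590 − 6·81) / 7⌋ = 157 mm.


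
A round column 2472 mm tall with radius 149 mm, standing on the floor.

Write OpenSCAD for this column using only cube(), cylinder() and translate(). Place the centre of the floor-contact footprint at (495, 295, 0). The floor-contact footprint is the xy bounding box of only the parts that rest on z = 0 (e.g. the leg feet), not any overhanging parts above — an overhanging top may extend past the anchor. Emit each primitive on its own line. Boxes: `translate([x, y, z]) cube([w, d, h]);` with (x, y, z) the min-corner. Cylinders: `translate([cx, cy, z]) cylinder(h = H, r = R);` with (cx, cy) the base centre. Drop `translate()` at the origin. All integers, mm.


translate([495, 295, 0]) cylinder(h = 2472, r = 149);


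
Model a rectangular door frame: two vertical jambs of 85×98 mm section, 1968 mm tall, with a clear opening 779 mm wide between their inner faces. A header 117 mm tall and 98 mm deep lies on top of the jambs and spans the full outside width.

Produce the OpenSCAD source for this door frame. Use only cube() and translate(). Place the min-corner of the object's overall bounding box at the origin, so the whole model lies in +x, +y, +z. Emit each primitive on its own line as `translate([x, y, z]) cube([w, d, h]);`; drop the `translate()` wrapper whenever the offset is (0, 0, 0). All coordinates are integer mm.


cube([85, 98, 1968]);
translate([864, 0, 0]) cube([85, 98, 1968]);
translate([0, 0, 1968]) cube([949, 98, 117]);


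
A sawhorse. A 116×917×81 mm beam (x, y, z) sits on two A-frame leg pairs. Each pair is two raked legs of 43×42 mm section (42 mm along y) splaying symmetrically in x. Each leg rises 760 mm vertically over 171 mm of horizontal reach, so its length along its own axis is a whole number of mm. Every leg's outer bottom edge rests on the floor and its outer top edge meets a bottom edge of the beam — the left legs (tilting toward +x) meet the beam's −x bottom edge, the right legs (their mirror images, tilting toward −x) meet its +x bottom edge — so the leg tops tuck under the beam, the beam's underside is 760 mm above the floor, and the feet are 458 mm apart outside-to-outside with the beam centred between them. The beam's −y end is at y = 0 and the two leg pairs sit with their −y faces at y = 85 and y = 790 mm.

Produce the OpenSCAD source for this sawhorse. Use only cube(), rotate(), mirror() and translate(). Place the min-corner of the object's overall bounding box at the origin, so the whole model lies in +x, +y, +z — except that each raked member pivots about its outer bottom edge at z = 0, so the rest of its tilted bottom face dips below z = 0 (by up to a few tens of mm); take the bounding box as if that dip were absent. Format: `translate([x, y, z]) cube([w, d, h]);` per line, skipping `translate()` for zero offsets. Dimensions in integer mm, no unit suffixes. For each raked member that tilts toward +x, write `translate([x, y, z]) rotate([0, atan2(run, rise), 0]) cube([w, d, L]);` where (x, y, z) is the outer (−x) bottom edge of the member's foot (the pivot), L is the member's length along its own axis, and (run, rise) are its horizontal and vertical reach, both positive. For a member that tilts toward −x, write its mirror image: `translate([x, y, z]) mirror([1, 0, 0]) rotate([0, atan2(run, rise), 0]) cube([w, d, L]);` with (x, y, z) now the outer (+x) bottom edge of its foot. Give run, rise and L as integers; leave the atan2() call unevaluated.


translate([171, 0, 760]) cube([116, 917, 81]);
translate([0, 85, 0]) rotate([0, atan2(171, 760), 0]) cube([43, 42, 779]);
translate([458, 85, 0]) mirror([1, 0, 0]) rotate([0, atan2(171, 760), 0]) cube([43, 42, 779]);
translate([0, 790, 0]) rotate([0, atan2(171, 760), 0]) cube([43, 42, 779]);
translate([458, 790, 0]) mirror([1, 0, 0]) rotate([0, atan2(171, 760), 0]) cube([43, 42, 779]);


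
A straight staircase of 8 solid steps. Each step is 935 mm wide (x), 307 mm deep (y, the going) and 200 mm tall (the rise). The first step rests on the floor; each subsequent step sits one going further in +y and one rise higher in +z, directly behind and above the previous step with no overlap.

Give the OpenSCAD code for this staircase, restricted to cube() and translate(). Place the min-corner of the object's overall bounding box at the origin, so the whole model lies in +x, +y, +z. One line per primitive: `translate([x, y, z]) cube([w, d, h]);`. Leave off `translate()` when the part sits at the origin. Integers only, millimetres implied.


cube([935, 307, 200]);
translate([0, 307, 200]) cube([935, 307, 200]);
translate([0, 614, 400]) cube([935, 307, 200]);
translate([0, 921, 600]) cube([935, 307, 200]);
translate([0, 1228, 800]) cube([935, 307, 200]);
translate([0, 1535, 1000]) cube([935, 307, 200]);
translate([0, 1842, 1200]) cube([935, 307, 200]);
translate([0, 2149, 1400]) cube([935, 307, 200]);


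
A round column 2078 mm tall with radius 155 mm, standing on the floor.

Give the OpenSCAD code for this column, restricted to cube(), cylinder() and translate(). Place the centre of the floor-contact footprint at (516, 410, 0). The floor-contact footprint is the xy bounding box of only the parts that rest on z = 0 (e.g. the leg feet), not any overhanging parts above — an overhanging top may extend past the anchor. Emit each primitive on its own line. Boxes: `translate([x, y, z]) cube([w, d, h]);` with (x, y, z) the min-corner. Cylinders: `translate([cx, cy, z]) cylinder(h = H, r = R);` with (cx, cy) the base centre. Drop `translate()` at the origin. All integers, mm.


translate([516, 410, 0]) cylinder(h = 2078, r = 155);


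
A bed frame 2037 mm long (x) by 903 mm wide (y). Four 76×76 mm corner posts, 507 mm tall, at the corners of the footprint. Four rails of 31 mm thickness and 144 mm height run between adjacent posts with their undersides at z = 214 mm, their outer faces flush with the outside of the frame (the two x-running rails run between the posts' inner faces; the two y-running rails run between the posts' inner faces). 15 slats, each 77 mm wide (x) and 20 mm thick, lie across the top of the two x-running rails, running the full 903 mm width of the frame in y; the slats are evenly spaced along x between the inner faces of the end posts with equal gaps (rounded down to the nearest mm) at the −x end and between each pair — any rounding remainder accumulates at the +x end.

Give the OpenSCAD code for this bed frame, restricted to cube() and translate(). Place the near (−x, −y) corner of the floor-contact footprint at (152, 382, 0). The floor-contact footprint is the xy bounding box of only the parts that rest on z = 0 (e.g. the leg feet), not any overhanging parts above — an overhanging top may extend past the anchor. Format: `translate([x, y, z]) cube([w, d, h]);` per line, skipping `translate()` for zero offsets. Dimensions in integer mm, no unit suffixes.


translate([152, 382, 0]) cube([76, 76, 507]);
translate([152, 1209, 0]) cube([76, 76, 507]);
translate([2113, 382, 0]) cube([76, 76, 507]);
translate([2113, 1209, 0]) cube([76, 76, 507]);
translate([228, 382, 214]) cube([1885, 31, 144]);
translate([228, 1254, 214]) cube([1885, 31, 144]);
translate([152, 458, 214]) cube([31, 751, 144]);
translate([2158, 458, 214]) cube([31, 751, 144]);
translate([273, 382, 358]) cube([77, 903, 20]);
translate([395, 382, 358]) cube([77, 903, 20]);
translate([517, 382, 358]) cube([77, 903, 20]);
translate([639, 382, 358]) cube([77, 903, 20]);
translate([761, 382, 358]) cube([77, 903, 20]);
translate([883, 382, 358]) cube([77, 903, 20]);
translate([1005, 382, 358]) cube([77, 903, 20]);
translate([1127, 382, 358]) cube([77, 903, 20]);
translate([1249, 382, 358]) cube([77, 903, 20]);
translate([1371, 382, 358]) cube([77, 903, 20]);
translate([1493, 382, 358]) cube([77, 903, 20]);
translate([1615, 382, 358]) cube([77, 903, 20]);
translate([1737, 382, 358]) cube([77, 903, 20]);
translate([1859, 382, 358]) cube([77, 903, 20]);
translate([1981, 382, 358]) cube([77, 903, 20]);


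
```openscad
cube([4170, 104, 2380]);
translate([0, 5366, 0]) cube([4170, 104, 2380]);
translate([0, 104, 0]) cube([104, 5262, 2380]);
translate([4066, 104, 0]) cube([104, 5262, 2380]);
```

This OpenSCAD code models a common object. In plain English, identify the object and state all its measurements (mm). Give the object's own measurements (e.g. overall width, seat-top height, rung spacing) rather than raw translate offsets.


The wall frame of a small rectangular building: four walls, each 2380 mm tall and 104 mm thick, enclosing a footprint 4170 mm (x) by 5470 mm (y) outside-to-outside, with no floor or roof. The front and back walls (the −y and +y sides) span the full width; the two side walls fit between them.


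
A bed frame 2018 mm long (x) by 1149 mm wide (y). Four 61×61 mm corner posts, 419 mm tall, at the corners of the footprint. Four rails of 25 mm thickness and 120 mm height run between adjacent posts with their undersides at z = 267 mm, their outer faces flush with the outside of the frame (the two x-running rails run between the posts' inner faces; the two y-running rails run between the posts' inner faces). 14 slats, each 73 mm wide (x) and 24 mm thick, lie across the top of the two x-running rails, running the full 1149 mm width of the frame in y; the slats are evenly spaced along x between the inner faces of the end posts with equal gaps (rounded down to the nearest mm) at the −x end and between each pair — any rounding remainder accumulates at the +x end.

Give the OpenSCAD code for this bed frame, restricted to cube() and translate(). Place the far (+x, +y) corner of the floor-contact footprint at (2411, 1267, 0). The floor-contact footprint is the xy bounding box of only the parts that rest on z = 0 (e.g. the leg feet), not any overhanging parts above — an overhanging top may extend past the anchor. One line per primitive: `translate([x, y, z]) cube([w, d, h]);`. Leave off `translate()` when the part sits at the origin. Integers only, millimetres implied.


translate([393, 118, 0]) cube([61, 61, 419]);
translate([393, 1206, 0]) cube([61, 61, 419]);
translate([2350, 118, 0]) cube([61, 61, 419]);
translate([2350, 1206, 0]) cube([61, 61, 419]);
translate([454, 118, 267]) cube([1896, 25, 120]);
translate([454, 1242, 267]) cube([1896, 25, 120]);
translate([393, 179, 267]) cube([25, 1027, 120]);
translate([2386, 179, 267]) cube([25, 1027, 120]);
translate([512, 118, 387]) cube([73, 1149, 24]);
translate([643, 118, 387]) cube([73, 1149, 24]);
translate([774, 118, 387]) cube([73, 1149, 24]);
translate([905, 118, 387]) cube([73, 1149, 24]);
translate([1036, 118, 387]) cube([73, 1149, 24]);
translate([1167, 118, 387]) cube([73, 1149, 24]);
translate([1298, 118, 387]) cube([73, 1149, 24]);
translate([1429, 118, 387]) cube([73, 1149, 24]);
translate([1560, 118, 387]) cube([73, 1149, 24]);
translate([1691, 118, 387]) cube([73, 1149, 24]);
translate([1822, 118, 387]) cube([73, 1149, 24]);
translate([1953, 118, 387]) cube([73, 1149, 24]);
translate([2084, 118, 387]) cube([73, 1149, 24]);
translate([2215, 118, 387]) cube([73, 1149, 24]);


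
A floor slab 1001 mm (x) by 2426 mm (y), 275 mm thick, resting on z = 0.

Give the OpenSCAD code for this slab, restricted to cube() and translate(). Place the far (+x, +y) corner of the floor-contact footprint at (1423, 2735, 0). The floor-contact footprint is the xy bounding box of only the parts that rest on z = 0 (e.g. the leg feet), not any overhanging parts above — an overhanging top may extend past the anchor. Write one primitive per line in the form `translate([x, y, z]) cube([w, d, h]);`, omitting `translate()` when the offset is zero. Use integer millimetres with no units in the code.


translate([422, 309, 0]) cube([1001, 2426, 275]);


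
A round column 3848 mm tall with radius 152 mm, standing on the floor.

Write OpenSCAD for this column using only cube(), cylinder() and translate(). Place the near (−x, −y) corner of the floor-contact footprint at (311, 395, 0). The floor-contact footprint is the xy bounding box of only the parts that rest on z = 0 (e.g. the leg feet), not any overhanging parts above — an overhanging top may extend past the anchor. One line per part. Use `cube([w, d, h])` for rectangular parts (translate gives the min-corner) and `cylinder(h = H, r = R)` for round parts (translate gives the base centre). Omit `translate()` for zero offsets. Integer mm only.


translate([463, 547, 0]) cylinder(h = 3848, r = 152);


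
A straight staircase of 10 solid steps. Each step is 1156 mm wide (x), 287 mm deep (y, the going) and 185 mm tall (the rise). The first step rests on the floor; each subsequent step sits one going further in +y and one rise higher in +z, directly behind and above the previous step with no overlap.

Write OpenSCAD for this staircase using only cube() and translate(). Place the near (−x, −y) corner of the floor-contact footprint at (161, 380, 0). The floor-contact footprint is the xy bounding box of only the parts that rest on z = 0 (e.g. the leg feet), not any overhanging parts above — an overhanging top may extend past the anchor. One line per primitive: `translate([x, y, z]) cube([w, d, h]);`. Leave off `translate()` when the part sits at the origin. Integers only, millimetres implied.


translate([161, 380, 0]) cube([1156, 287, 185]);
translate([161, 667, 185]) cube([1156, 287, 185]);
translate([161, 954, 370]) cube([1156, 287, 185]);
translate([161, 1241, 555]) cube([1156, 287, 185]);
translate([161, 1528, 740]) cube([1156, 287, 185]);
translate([161, 1815, 925]) cube([1156, 287, 185]);
translate([161, 2102, 1110]) cube([1156, 287, 185]);
translate([161, 2389, 1295]) cube([1156, 287, 185]);
translate([161, 2676, 1480]) cube([1156, 287, 185]);
translate([161, 2963, 1665]) cube([1156, 287, 185]);


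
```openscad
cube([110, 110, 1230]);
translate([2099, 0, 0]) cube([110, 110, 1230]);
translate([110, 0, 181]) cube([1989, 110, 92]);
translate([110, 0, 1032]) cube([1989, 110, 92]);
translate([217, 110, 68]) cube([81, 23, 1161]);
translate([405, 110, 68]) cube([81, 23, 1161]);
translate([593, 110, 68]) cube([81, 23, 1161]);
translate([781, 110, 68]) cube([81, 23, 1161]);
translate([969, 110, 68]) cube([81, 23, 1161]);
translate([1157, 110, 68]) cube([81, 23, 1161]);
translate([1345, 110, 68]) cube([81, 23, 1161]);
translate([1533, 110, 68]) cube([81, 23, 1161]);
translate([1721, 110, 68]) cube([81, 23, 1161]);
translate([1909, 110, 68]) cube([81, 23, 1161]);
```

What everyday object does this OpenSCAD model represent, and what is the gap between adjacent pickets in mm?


A fence section. The picket gap is 107 mm.

Two posts, two rails, 10 pickets — a fence section. Span 1989 mm holds 10 pickets of 81 mm with 11 equal gaps: ⌊(1989 − 10·81) / 11⌋ = 107 mm.


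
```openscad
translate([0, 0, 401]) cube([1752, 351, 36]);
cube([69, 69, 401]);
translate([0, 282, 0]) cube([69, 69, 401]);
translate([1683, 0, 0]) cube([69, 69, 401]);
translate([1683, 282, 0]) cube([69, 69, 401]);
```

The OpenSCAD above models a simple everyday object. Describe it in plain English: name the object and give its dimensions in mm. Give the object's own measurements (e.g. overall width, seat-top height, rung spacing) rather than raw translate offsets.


A long wooden bench with a 1752 mm (x) × 351 mm (y) seat, 36 mm thick, its top surface 437 mm above the floor. Four 69 mm square legs at the seat corners, flush with the edges, run from z = 0 to the seat underside.


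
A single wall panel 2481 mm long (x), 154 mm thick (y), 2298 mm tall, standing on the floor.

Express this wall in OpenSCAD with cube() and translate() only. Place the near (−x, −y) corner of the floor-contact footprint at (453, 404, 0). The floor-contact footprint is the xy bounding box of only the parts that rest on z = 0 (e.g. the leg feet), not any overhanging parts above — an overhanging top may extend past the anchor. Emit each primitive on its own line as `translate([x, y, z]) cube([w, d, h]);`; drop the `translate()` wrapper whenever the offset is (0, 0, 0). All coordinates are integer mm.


translate([453, 404, 0]) cube([2481, 154, 2298]);


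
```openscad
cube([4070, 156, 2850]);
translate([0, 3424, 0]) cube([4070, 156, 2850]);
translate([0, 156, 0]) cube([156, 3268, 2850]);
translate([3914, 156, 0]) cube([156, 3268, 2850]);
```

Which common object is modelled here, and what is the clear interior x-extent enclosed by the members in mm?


A house (or room) frame. The interior width is 3758 mm.

Four 2850 mm walls enclosing a rectangle with no floor or roof — a room or house frame. Outside width is 4070 mm and wall thickness is 156 mm, so the interior width is 4070 − 2 × 156 = 3758 mm.


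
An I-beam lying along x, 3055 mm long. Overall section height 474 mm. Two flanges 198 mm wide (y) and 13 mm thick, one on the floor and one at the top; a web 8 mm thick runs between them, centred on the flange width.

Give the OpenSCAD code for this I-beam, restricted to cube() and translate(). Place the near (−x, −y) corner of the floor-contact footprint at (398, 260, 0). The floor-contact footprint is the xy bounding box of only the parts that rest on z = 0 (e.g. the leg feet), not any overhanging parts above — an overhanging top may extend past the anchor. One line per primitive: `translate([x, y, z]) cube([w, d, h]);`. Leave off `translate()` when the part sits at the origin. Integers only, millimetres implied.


translate([398, 260, 0]) cube([3055, 198, 13]);
translate([398, 355, 13]) cube([3055, 8, 448]);
translate([398, 260, 461]) cube([3055, 198, 13]);


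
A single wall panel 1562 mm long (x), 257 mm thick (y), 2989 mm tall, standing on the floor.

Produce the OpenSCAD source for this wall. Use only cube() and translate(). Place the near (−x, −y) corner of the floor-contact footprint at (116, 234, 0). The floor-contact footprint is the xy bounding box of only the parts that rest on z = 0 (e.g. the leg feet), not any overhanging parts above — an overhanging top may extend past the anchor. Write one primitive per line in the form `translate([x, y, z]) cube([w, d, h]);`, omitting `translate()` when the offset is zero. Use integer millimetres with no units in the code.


translate([116, 234, 0]) cube([1562, 257, 2989]);


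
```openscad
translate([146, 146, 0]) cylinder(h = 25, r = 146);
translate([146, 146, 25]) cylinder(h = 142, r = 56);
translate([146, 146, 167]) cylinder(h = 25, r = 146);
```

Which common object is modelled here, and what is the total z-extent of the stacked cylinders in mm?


A spool. The overall height is 192 mm.

Three coaxial cylinders, large–small–large — a spool. Two 25 mm flanges and a 142 mm core give 25 + 142 + 25 = 192 mm.


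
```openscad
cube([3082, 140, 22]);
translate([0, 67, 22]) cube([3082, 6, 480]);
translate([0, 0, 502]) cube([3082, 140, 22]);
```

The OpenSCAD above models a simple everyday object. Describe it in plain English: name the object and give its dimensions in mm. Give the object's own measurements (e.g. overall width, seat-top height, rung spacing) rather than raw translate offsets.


An I-beam lying along x, 3082 mm long. Overall section height 524 mm. Two flanges 140 mm wide (y) and 22 mm thick, one on the floor and one at the top; a web 6 mm thick runs between them, centred on the flange width.


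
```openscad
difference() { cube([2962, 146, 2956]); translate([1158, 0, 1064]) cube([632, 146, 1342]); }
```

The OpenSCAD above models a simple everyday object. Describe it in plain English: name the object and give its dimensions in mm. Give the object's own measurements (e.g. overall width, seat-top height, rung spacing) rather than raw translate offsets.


A wall 2962 mm long (x), 146 mm thick (y), 2956 mm tall, with a rectangular window opening cut through it. The opening is 632 mm wide and 1342 mm tall; its sill is at z = 1064 mm and its near (−x) edge is 1158 mm from the wall's −x end. The opening passes through the full wall thickness.


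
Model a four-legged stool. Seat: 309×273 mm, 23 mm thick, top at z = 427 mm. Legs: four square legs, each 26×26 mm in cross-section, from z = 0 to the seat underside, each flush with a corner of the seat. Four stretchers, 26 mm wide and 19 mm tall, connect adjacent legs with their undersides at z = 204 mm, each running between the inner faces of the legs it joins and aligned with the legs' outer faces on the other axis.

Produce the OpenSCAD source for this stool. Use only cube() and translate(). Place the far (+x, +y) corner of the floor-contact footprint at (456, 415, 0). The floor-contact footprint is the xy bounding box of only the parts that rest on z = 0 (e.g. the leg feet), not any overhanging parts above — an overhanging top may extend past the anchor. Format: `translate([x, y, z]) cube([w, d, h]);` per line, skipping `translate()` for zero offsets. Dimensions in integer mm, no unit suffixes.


// leg_h = 427 - 23 = 404
// stretcher span = 309 - 2*26 = 257
translate([147, 142, 404]) cube([309, 273, 23]);
translate([147, 142, 0]) cube([26, 26, 404]);
translate([430, 142, 0]) cube([26, 26, 404]);
translate([147, 389, 0]) cube([26, 26, 404]);
translate([430, 389, 0]) cube([26, 26, 404]);
translate([173, 142, 204]) cube([257, 26, 19]);
translate([173, 389, 204]) cube([257, 26, 19]);
translate([147, 168, 204]) cube([26, 221, 19]);
translate([430, 168, 204]) cube([26, 221, 19]);


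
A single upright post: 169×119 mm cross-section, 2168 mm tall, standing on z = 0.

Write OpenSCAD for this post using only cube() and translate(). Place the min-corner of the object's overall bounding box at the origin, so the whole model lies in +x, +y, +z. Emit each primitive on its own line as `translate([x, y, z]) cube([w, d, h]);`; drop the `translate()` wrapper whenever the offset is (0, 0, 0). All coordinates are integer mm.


cube([169, 119, 2168]);


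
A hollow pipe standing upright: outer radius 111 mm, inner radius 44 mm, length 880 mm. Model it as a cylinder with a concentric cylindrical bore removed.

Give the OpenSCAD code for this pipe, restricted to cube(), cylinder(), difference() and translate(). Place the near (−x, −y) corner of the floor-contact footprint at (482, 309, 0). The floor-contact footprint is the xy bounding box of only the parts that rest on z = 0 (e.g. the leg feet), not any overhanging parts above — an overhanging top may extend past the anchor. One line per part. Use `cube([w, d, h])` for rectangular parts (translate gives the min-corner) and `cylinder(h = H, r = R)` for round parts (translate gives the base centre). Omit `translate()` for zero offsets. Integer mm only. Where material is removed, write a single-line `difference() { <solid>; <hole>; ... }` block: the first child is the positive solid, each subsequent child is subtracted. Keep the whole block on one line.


difference() { translate([593, 420, 0]) cylinder(h = 880, r = 111); translate([593, 420, 0]) cylinder(h = 880, r = 44); }


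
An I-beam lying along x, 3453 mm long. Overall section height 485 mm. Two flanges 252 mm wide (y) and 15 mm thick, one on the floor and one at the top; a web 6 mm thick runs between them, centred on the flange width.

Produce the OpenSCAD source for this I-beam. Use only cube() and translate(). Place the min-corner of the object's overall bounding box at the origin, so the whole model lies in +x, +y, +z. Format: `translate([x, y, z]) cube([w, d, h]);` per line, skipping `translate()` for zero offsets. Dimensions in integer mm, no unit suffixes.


cube([3453, 252, 15]);
translate([0, 123, 15]) cube([3453, 6, 455]);
translate([0, 0, 470]) cube([3453, 252, 15]);


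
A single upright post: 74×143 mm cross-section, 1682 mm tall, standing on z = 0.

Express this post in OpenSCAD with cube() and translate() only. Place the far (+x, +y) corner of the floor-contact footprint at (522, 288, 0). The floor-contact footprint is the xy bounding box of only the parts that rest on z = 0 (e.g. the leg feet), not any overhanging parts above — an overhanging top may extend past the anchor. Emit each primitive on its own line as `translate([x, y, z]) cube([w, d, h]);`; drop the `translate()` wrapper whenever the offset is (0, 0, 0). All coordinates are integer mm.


translate([448, 145, 0]) cube([74, 143, 1682]);


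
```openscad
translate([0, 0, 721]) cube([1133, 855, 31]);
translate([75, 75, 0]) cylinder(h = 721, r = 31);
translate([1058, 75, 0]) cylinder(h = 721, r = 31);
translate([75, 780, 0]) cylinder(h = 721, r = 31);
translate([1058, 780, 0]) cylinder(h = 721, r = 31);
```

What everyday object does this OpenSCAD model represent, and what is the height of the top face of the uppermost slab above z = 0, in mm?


A table. The table height is 752 mm.

A 1133×855×31 slab sits at z = 721 on four Ø62 mm round legs — a table. The top surface is at 721 + 31 = 752 mm.


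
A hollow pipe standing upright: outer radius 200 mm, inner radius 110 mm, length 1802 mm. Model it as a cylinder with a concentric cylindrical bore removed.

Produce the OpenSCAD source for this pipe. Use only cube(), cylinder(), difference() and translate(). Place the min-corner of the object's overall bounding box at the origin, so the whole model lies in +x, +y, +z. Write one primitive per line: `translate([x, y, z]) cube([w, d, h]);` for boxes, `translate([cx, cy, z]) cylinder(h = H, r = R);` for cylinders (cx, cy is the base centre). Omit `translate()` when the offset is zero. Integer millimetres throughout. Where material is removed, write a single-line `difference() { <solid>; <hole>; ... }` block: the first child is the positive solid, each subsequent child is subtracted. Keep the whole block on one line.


difference() { translate([200, 200, 0]) cylinder(h = 1802, r = 200); translate([200, 200, 0]) cylinder(h = 1802, r = 110); }


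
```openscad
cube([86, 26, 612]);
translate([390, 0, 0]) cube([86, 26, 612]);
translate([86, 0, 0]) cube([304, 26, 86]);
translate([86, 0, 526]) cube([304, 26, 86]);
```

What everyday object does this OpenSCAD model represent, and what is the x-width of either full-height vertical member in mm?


A picture frame. The border width is 86 mm.

Four thin pieces enclosing a rectangular opening — a picture frame. The two full-height stiles are 612 mm tall; the top rail sits at z = 526 and is 86 mm tall, so the border above the opening is 612 − 526 = 86 mm, matching the stile x-width.


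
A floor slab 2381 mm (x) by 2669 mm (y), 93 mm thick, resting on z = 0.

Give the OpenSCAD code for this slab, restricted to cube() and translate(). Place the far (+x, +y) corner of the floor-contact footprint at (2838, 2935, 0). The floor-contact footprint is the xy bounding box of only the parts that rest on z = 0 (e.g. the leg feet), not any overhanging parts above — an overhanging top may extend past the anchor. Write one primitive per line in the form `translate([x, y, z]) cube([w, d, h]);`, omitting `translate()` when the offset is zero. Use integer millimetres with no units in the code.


translate([457, 266, 0]) cube([2381, 2669, 93]);


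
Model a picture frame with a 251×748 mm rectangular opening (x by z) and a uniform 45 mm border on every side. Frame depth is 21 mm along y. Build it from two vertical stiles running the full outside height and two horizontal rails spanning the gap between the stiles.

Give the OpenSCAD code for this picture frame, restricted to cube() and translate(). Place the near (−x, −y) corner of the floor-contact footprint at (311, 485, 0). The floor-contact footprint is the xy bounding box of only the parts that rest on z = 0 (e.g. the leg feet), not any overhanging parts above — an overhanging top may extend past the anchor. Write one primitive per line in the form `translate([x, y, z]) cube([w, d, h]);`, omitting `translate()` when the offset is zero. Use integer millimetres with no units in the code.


translate([311, 485, 0]) cube([45, 21, 838]);
translate([607, 485, 0]) cube([45, 21, 838]);
translate([356, 485, 0]) cube([251, 21, 45]);
translate([356, 485, 793]) cube([251, 21, 45]);
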